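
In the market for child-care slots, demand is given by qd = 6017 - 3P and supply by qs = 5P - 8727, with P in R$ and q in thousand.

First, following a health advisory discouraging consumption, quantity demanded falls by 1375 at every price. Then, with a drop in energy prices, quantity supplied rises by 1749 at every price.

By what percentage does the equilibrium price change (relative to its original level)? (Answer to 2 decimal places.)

Initially, 6017 - 3P = 5P - 8727, so 14744 = 8P and P = 1843, q = 488.
After the shift, demand is qd = 4642 - 3P and supply is qs = 5P - 6978.
New equilibrium: 4642 - 3P = 5P - 6978 ⇒ 11620 = 8P ⇒ P = 1452.5, q = 284.5.
%ΔP = (1452.5 − 1843) / 1843 × 100 = -21.19%.

-21.19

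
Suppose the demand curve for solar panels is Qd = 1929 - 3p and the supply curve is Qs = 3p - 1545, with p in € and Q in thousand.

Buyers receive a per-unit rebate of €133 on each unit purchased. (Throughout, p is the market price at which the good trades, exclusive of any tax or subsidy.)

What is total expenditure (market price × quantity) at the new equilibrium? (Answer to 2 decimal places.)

Original equilibrium: 1929 - 3p = 3p - 1545 gives 3474 = 6p, so p = 579 and Q = 192.
Since buyers' out-of-pocket price is the market price minus the rebate, the effective demand curve becomes Qd = 2328 - 3p.
Equate the new curves: 2328 - 3p = 3p - 1545, giving 3873 = 6p, p = 645.5, Q = 391.5.
New expenditure = 645.5 × 391.5 = 252713.25.

252713.25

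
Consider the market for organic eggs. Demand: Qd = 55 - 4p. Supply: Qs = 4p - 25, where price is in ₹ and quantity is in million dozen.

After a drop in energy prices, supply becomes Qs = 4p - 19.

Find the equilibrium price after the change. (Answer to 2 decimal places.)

9.25

Original equilibrium: 55 - 4p = 4p - 25 gives 80 = 8p, so p = 10 and Q = 15.
After the shift, demand is Qd = 55 - 4p and supply is Qs = 4p - 19.
Setting them equal: 55 - 4p = 4p - 19 → 74 = 8p, so p = 9.25 and Q = 18.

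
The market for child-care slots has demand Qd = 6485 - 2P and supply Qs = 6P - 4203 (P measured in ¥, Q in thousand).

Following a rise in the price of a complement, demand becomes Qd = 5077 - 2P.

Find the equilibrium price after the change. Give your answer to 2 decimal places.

1160.00

Solve the original market: 6485 - 2P = 6P - 4203, hence P = 1336 and Q = 3813.
After the shift, demand is Qd = 5077 - 2P and supply is Qs = 6P - 4203.
Clearing the new market: 5077 - 2P = 6P - 4203, so P = 1160 and Q = 2757.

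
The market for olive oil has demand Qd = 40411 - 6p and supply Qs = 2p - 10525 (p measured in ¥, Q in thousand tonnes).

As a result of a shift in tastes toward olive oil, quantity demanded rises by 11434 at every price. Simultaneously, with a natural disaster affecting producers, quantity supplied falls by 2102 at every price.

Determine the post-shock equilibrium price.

8059

Before the shock: 40411 - 6p = 2p - 10525 ⇒ 50936 = 8p ⇒ p = 6367, Q = 2209.
The shock moves the curves to Qd = 51845 - 6p and Qs = 2p - 12627.
New equilibrium: 51845 - 6p = 2p - 12627 ⇒ 64472 = 8p ⇒ p = 8059, Q = 3491.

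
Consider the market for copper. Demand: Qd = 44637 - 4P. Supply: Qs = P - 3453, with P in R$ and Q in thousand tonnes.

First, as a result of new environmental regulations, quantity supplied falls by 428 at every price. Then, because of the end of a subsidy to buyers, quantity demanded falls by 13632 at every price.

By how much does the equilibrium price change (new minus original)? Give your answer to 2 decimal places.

-2640.80

Original equilibrium: 44637 - 4P = P - 3453 gives 48090 = 5P, so P = 9618 and Q = 6165.
After the shift, demand is Qd = 31005 - 4P and supply is Qs = P - 3881.
Equate the new curves: 31005 - 4P = P - 3881, giving 34886 = 5P, P = 6977.2, Q = 3096.2.
ΔP = 6977.2 − 9618 = -2640.80.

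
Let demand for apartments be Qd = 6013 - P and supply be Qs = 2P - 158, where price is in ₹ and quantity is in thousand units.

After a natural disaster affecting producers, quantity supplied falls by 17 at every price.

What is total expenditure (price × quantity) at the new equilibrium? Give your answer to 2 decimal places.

8148220.89

Solve the original market: 6013 - P = 2P - 158, hence P = 2057 and Q = 3956.
The new curves are Qd = 6013 - P (demand) and Qs = 2P - 175 (supply).
New equilibrium: 6013 - P = 2P - 175 ⇒ 6188 = 3P ⇒ P = 6188/3 ≈ 2062.6667, Q = 11851/3 ≈ 3950.3333.
New expenditure = 2062.6667 × 3950.3333 = 8148220.89.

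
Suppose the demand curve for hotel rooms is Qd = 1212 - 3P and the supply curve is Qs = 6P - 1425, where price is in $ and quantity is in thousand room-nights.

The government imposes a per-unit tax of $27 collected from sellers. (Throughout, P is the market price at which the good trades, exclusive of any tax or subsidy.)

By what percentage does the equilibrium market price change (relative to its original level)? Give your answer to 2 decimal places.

+6.14

Solve the original market: 1212 - 3P = 6P - 1425, hence P = 293 and Q = 333.
Since sellers keep the price net of the tax, the effective supply curve becomes Qs = 6P - 1587.
Clearing the new market: 1212 - 3P = 6P - 1587, so P = 311 and Q = 279.
%ΔP = (311 − 293) / 293 × 100 = +6.14%.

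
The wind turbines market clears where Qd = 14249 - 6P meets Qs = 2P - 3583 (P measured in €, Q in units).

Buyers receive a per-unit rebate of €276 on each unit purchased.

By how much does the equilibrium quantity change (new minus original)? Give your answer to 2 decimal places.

Original equilibrium: 14249 - 6P = 2P - 3583 gives 17832 = 8P, so P = 2229 and Q = 875.
Since buyers' out-of-pocket price is the market price minus the rebate, the effective demand curve becomes Qd = 15905 - 6P.
New equilibrium: 15905 - 6P = 2P - 3583 ⇒ 19488 = 8P ⇒ P = 2436, Q = 1289.
ΔQ = 1289 − 875 = +414.00.

+414.00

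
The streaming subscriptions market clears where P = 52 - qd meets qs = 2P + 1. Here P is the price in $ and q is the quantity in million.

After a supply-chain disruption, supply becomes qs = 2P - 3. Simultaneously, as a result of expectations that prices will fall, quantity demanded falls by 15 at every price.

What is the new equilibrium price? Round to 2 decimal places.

13.33

Solve the original market: 52 - P = 2P + 1, hence P = 17 and q = 35.
The new curves are qd = 37 - P (demand) and qs = 2P - 3 (supply).
Clearing the new market: 37 - P = 2P - 3, so P = 40/3 ≈ 13.3333 and q = 71/3 ≈ 23.6667.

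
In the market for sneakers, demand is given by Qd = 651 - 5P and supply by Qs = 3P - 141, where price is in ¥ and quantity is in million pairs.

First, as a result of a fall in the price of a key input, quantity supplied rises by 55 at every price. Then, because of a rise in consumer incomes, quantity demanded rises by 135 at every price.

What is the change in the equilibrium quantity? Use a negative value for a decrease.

Original equilibrium: 651 - 5P = 3P - 141 gives 792 = 8P, so P = 99 and Q = 156.
With the change applied: demand Qd = 786 - 5P, supply Qs = 3P - 86.
New equilibrium: 786 - 5P = 3P - 86 ⇒ 872 = 8P ⇒ P = 109, Q = 241.
ΔQ = 241 − 156 = +85.

+85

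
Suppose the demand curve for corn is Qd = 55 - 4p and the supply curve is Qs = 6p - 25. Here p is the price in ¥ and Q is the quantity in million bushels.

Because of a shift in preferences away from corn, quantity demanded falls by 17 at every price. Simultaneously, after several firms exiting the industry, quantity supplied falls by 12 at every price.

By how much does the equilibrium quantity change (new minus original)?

-15

Initially, 55 - 4p = 6p - 25, so 80 = 10p and p = 8, Q = 23.
After the shift, demand is Qd = 38 - 4p and supply is Qs = 6p - 37.
Equate the new curves: 38 - 4p = 6p - 37, giving 75 = 10p, p = 7.5, Q = 8.
ΔQ = 8 − 23 = -15.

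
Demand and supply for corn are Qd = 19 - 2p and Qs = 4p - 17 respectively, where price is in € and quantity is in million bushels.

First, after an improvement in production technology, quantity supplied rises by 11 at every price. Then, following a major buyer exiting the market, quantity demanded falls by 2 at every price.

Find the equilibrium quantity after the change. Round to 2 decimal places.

9.33

Original equilibrium: 19 - 2p = 4p - 17 gives 36 = 6p, so p = 6 and Q = 7.
The new curves are Qd = 17 - 2p (demand) and Qs = 4p - 6 (supply).
Clearing the new market: 17 - 2p = 4p - 6, so p = 23/6 ≈ 3.8333 and Q = 28/3 ≈ 9.3333.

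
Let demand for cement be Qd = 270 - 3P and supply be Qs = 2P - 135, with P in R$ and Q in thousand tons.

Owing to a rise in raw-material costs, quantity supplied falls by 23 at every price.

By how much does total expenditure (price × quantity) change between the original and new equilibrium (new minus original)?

-1057.08

Initially, 270 - 3P = 2P - 135, so 405 = 5P and P = 81, Q = 27.
The shock moves the curves to Qd = 270 - 3P and Qs = 2P - 158.
Clearing the new market: 270 - 3P = 2P - 158, so P = 85.6 and Q = 13.2.
Expenditure moves from 81×27 = 2187 to 85.6×13.2 = 1129.92; change = -1057.08.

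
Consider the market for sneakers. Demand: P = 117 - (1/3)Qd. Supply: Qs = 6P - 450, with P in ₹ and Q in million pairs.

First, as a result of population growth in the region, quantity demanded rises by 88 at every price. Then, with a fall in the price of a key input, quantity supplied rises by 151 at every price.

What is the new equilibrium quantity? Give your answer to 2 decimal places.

193.00

Before the shock: 351 - 3P = 6P - 450 ⇒ 801 = 9P ⇒ P = 89, Q = 84.
The new curves are Qd = 439 - 3P (demand) and Qs = 6P - 299 (supply).
New equilibrium: 439 - 3P = 6P - 299 ⇒ 738 = 9P ⇒ P = 82, Q = 193.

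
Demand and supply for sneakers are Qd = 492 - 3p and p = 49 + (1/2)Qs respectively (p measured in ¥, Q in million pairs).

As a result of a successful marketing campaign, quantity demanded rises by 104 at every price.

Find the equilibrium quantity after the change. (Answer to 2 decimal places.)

Original equilibrium: 492 - 3p = 2p - 98 gives 590 = 5p, so p = 118 and Q = 138.
The shock moves the curves to Qd = 596 - 3p and Qs = 2p - 98.
Clearing the new market: 596 - 3p = 2p - 98, so p = 138.8 and Q = 179.6.

179.60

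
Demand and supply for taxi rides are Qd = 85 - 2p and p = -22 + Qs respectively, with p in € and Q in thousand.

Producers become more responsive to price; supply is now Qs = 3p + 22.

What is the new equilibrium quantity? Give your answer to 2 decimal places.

59.80

Initially, 85 - 2p = p + 22, so 63 = 3p and p = 21, Q = 43.
After the shift, demand is Qd = 85 - 2p and supply is Qs = 3p + 22.
New equilibrium: 85 - 2p = 3p + 22 ⇒ 63 = 5p ⇒ p = 12.6, Q = 59.8.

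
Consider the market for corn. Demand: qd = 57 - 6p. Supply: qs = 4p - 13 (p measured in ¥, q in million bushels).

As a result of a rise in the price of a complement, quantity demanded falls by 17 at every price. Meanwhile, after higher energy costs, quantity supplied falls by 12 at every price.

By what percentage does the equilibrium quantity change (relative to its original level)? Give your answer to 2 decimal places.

Original equilibrium: 57 - 6p = 4p - 13 gives 70 = 10p, so p = 7 and q = 15.
After the shift, demand is qd = 40 - 6p and supply is qs = 4p - 25.
New equilibrium: 40 - 6p = 4p - 25 ⇒ 65 = 10p ⇒ p = 6.5, q = 1.
%Δq = (1 − 15) / 15 × 100 = -93.33%.

-93.33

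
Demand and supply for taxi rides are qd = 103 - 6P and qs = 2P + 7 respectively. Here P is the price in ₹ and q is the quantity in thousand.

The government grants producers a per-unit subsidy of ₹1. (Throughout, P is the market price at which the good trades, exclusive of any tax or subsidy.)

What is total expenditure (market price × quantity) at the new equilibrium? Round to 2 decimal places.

Before the shock: 103 - 6P = 2P + 7 ⇒ 96 = 8P ⇒ P = 12, q = 31.
Since sellers receive the price plus the subsidy, the effective supply curve becomes qs = 2P + 9.
Setting them equal: 103 - 6P = 2P + 9 → 94 = 8P, so P = 11.75 and q = 32.5.
New expenditure = 11.75 × 32.5 = 381.88.

381.88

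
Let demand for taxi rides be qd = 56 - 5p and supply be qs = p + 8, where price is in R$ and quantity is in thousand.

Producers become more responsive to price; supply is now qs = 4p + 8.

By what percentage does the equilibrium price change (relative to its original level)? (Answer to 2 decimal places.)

-33.33

Before the shock: 56 - 5p = p + 8 ⇒ 48 = 6p ⇒ p = 8, q = 16.
The new curves are qd = 56 - 5p (demand) and qs = 4p + 8 (supply).
Clearing the new market: 56 - 5p = 4p + 8, so p = 16/3 ≈ 5.3333 and q = 88/3 ≈ 29.3333.
%Δp = (5.3333 − 8) / 8 × 100 = -33.33%.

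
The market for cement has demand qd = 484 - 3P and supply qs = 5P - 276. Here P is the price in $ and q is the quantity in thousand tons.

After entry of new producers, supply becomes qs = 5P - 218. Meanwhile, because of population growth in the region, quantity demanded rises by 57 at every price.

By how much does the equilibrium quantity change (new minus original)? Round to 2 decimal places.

+57.38

Before the shock: 484 - 3P = 5P - 276 ⇒ 760 = 8P ⇒ P = 95, q = 199.
The shock moves the curves to qd = 541 - 3P and qs = 5P - 218.
New equilibrium: 541 - 3P = 5P - 218 ⇒ 759 = 8P ⇒ P = 94.875, q = 256.375.
Δq = 256.375 − 199 = +57.38.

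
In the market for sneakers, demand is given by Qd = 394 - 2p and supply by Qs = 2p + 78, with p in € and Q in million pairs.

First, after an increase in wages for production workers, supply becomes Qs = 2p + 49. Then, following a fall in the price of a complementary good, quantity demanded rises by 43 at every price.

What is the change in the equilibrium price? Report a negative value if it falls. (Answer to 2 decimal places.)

+18.00

Original equilibrium: 394 - 2p = 2p + 78 gives 316 = 4p, so p = 79 and Q = 236.
The new curves are Qd = 437 - 2p (demand) and Qs = 2p + 49 (supply).
Clearing the new market: 437 - 2p = 2p + 49, so p = 97 and Q = 243.
Δp = 97 − 79 = +18.00.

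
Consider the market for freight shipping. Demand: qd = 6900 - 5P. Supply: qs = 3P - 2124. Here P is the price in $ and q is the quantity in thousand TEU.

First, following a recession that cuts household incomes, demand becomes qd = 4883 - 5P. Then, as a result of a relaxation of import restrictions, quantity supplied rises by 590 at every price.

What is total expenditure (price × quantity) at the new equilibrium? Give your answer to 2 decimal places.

Original equilibrium: 6900 - 5P = 3P - 2124 gives 9024 = 8P, so P = 1128 and q = 1260.
After the shift, demand is qd = 4883 - 5P and supply is qs = 3P - 1534.
Clearing the new market: 4883 - 5P = 3P - 1534, so P = 802.125 and q = 872.375.
New expenditure = 802.125 × 872.375 = 699753.80.

699753.80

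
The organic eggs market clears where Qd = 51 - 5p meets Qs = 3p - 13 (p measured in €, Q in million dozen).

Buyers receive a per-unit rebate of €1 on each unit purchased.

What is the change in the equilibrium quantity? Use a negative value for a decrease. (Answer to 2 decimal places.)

Before the shock: 51 - 5p = 3p - 13 ⇒ 64 = 8p ⇒ p = 8, Q = 11.
Since buyers' out-of-pocket price is the market price minus the rebate, the effective demand curve becomes Qd = 56 - 5p.
Clearing the new market: 56 - 5p = 3p - 13, so p = 8.625 and Q = 12.875.
ΔQ = 12.875 − 11 = +1.88.

+1.88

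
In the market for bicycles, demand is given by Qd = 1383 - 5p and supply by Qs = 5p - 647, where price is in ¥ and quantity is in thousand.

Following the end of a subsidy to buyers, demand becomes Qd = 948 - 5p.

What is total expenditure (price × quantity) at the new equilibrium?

24004.75

Solve the original market: 1383 - 5p = 5p - 647, hence p = 203 and Q = 368.
With the change applied: demand Qd = 948 - 5p, supply Qs = 5p - 647.
Clearing the new market: 948 - 5p = 5p - 647, so p = 159.5 and Q = 150.5.
New expenditure = 159.5 × 150.5 = 24004.75.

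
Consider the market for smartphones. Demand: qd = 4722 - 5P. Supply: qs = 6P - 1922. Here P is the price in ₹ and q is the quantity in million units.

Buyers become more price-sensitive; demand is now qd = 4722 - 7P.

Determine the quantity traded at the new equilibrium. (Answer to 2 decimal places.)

Initially, 4722 - 5P = 6P - 1922, so 6644 = 11P and P = 604, q = 1702.
The new curves are qd = 4722 - 7P (demand) and qs = 6P - 1922 (supply).
Setting them equal: 4722 - 7P = 6P - 1922 → 6644 = 13P, so P = 6644/13 ≈ 511.0769 and q = 14878/13 ≈ 1144.4615.

1144.46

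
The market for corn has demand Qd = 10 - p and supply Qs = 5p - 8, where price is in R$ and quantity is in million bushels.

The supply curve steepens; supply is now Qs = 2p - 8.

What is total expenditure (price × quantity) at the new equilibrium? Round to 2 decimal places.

Original equilibrium: 10 - p = 5p - 8 gives 18 = 6p, so p = 3 and Q = 7.
With the change applied: demand Qd = 10 - p, supply Qs = 2p - 8.
Equate the new curves: 10 - p = 2p - 8, giving 18 = 3p, p = 6, Q = 4.
New expenditure = 6 × 4 = 24.00.

24.00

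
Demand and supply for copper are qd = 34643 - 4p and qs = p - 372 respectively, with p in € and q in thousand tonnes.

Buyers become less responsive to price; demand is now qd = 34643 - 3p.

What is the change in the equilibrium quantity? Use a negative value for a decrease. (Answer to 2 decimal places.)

Before the shock: 34643 - 4p = p - 372 ⇒ 35015 = 5p ⇒ p = 7003, q = 6631.
With the change applied: demand qd = 34643 - 3p, supply qs = p - 372.
Equate the new curves: 34643 - 3p = p - 372, giving 35015 = 4p, p = 8753.75, q = 8381.75.
Δq = 8381.75 − 6631 = +1750.75.

+1750.75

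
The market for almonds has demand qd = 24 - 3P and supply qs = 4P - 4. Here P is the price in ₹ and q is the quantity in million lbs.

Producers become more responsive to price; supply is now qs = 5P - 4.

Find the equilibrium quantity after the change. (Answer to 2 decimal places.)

13.50

Solve the original market: 24 - 3P = 4P - 4, hence P = 4 and q = 12.
After the shift, demand is qd = 24 - 3P and supply is qs = 5P - 4.
New equilibrium: 24 - 3P = 5P - 4 ⇒ 28 = 8P ⇒ P = 3.5, q = 13.5.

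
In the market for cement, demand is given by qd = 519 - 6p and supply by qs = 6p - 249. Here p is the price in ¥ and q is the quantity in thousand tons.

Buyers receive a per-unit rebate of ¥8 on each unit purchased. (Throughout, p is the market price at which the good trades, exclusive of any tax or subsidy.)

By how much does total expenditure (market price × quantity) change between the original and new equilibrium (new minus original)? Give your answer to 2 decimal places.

Original equilibrium: 519 - 6p = 6p - 249 gives 768 = 12p, so p = 64 and q = 135.
Since buyers' out-of-pocket price is the market price minus the rebate, the effective demand curve becomes qd = 567 - 6p.
Clearing the new market: 567 - 6p = 6p - 249, so p = 68 and q = 159.
Expenditure moves from 64×135 = 8640 to 68×159 = 10812; change = +2172.00.

+2172.00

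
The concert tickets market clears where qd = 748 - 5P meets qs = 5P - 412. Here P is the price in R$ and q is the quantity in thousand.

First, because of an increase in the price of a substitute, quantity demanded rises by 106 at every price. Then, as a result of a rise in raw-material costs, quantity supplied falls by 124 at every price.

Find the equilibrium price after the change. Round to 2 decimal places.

139.00

Initially, 748 - 5P = 5P - 412, so 1160 = 10P and P = 116, q = 168.
After the shift, demand is qd = 854 - 5P and supply is qs = 5P - 536.
Clearing the new market: 854 - 5P = 5P - 536, so P = 139 and q = 159.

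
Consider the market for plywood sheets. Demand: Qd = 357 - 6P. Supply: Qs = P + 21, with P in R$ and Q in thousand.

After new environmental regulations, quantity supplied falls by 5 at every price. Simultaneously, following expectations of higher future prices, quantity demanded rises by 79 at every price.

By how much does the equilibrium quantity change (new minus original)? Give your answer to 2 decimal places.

Solve the original market: 357 - 6P = P + 21, hence P = 48 and Q = 69.
After the shift, demand is Qd = 436 - 6P and supply is Qs = P + 16.
Setting them equal: 436 - 6P = P + 16 → 420 = 7P, so P = 60 and Q = 76.
ΔQ = 76 − 69 = +7.00.

+7.00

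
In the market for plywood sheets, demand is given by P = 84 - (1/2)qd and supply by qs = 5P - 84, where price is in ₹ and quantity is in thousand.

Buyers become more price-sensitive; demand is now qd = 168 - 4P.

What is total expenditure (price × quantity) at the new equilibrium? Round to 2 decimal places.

Initially, 168 - 2P = 5P - 84, so 252 = 7P and P = 36, q = 96.
After the shift, demand is qd = 168 - 4P and supply is qs = 5P - 84.
Clearing the new market: 168 - 4P = 5P - 84, so P = 28 and q = 56.
New expenditure = 28 × 56 = 1568.00.

1568.00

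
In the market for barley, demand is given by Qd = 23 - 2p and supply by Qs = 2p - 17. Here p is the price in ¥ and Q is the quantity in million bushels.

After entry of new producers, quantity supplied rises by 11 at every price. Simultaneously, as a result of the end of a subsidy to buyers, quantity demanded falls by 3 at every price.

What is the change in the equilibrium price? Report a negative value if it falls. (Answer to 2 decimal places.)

Original equilibrium: 23 - 2p = 2p - 17 gives 40 = 4p, so p = 10 and Q = 3.
The shock moves the curves to Qd = 20 - 2p and Qs = 2p - 6.
New equilibrium: 20 - 2p = 2p - 6 ⇒ 26 = 4p ⇒ p = 6.5, Q = 7.
Δp = 6.5 − 10 = -3.50.

-3.50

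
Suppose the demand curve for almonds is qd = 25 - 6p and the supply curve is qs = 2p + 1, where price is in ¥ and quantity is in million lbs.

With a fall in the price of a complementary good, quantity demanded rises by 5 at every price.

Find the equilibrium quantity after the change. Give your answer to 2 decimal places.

Initially, 25 - 6p = 2p + 1, so 24 = 8p and p = 3, q = 7.
The shock moves the curves to qd = 30 - 6p and qs = 2p + 1.
Clearing the new market: 30 - 6p = 2p + 1, so p = 3.625 and q = 8.25.

8.25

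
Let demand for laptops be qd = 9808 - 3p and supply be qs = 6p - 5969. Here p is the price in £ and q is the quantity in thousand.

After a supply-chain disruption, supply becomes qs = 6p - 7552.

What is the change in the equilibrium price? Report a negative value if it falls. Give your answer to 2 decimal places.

+175.89

Original equilibrium: 9808 - 3p = 6p - 5969 gives 15777 = 9p, so p = 1753 and q = 4549.
After the shift, demand is qd = 9808 - 3p and supply is qs = 6p - 7552.
Equate the new curves: 9808 - 3p = 6p - 7552, giving 17360 = 9p, p = 17360/9 ≈ 1928.8889, q = 12064/3 ≈ 4021.3333.
Δp = 1928.8889 − 1753 = +175.89.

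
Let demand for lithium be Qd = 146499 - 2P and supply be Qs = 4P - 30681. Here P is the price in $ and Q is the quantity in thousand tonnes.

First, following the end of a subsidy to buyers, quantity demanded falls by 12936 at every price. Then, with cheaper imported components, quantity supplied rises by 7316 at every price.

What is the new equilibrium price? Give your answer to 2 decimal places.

26154.67

Original equilibrium: 146499 - 2P = 4P - 30681 gives 177180 = 6P, so P = 29530 and Q = 87439.
The shock moves the curves to Qd = 133563 - 2P and Qs = 4P - 23365.
Equate the new curves: 133563 - 2P = 4P - 23365, giving 156928 = 6P, P = 78464/3 ≈ 26154.6667, Q = 243761/3 ≈ 81253.6667.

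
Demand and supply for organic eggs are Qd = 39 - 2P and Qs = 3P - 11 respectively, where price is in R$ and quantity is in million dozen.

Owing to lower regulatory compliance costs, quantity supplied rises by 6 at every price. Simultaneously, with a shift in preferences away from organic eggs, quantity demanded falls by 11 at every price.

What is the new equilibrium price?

Before the shock: 39 - 2P = 3P - 11 ⇒ 50 = 5P ⇒ P = 10, Q = 19.
With the change applied: demand Qd = 28 - 2P, supply Qs = 3P - 5.
Setting them equal: 28 - 2P = 3P - 5 → 33 = 5P, so P = 6.6 and Q = 14.8.

6.6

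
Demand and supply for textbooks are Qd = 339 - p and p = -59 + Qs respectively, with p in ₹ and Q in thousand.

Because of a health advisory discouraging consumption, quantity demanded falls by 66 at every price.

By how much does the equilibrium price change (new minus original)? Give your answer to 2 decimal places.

Initially, 339 - p = p + 59, so 280 = 2p and p = 140, Q = 199.
After the shift, demand is Qd = 273 - p and supply is Qs = p + 59.
Clearing the new market: 273 - p = p + 59, so p = 107 and Q = 166.
Δp = 107 − 140 = -33.00.

-33.00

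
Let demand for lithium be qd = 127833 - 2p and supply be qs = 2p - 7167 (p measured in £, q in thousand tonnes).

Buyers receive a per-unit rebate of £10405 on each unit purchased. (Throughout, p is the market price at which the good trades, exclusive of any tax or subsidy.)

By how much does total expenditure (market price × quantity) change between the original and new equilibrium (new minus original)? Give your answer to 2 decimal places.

+719183195.00

Before the shock: 127833 - 2p = 2p - 7167 ⇒ 135000 = 4p ⇒ p = 33750, q = 60333.
Since buyers' out-of-pocket price is the market price minus the rebate, the effective demand curve becomes qd = 148643 - 2p.
Clearing the new market: 148643 - 2p = 2p - 7167, so p = 38952.5 and q = 70738.
Expenditure moves from 33750×60333 = 2036238750 to 38952.5×70738 = 2755421945; change = +719183195.00.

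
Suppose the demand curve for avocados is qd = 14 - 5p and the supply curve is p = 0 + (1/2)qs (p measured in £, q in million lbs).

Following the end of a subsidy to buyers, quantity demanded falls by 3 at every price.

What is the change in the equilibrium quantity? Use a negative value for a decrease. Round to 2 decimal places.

-0.86

Solve the original market: 14 - 5p = 2p, hence p = 2 and q = 4.
With the change applied: demand qd = 11 - 5p, supply qs = 2p.
New equilibrium: 11 - 5p = 2p ⇒ 11 = 7p ⇒ p = 11/7 ≈ 1.5714, q = 22/7 ≈ 3.1429.
Δq = 3.1429 − 4 = -0.86.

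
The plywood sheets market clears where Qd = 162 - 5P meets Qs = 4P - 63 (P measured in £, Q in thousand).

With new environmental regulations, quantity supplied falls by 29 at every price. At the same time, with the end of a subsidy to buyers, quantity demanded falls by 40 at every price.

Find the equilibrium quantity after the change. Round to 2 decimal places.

Initially, 162 - 5P = 4P - 63, so 225 = 9P and P = 25, Q = 37.
The shock moves the curves to Qd = 122 - 5P and Qs = 4P - 92.
Equate the new curves: 122 - 5P = 4P - 92, giving 214 = 9P, P = 214/9 ≈ 23.7778, Q = 28/9 ≈ 3.1111.

3.11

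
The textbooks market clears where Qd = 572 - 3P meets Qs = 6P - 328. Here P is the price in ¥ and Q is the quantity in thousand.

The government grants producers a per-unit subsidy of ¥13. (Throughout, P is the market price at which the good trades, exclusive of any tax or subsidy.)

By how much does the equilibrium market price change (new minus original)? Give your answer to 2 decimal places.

Initially, 572 - 3P = 6P - 328, so 900 = 9P and P = 100, Q = 272.
Since sellers receive the price plus the subsidy, the effective supply curve becomes Qs = 6P - 250.
Setting them equal: 572 - 3P = 6P - 250 → 822 = 9P, so P = 274/3 ≈ 91.3333 and Q = 298.
ΔP = 91.3333 − 100 = -8.67.

-8.67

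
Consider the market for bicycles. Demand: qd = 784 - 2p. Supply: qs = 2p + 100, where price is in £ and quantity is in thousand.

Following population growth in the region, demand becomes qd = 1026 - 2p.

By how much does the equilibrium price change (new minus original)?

Before the shock: 784 - 2p = 2p + 100 ⇒ 684 = 4p ⇒ p = 171, q = 442.
After the shift, demand is qd = 1026 - 2p and supply is qs = 2p + 100.
New equilibrium: 1026 - 2p = 2p + 100 ⇒ 926 = 4p ⇒ p = 231.5, q = 563.
Δp = 231.5 − 171 = +60.5.

+60.5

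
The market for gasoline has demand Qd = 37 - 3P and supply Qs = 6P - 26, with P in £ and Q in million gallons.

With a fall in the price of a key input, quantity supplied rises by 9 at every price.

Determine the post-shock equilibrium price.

Before the shock: 37 - 3P = 6P - 26 ⇒ 63 = 9P ⇒ P = 7, Q = 16.
With the change applied: demand Qd = 37 - 3P, supply Qs = 6P - 17.
Equate the new curves: 37 - 3P = 6P - 17, giving 54 = 9P, P = 6, Q = 19.

6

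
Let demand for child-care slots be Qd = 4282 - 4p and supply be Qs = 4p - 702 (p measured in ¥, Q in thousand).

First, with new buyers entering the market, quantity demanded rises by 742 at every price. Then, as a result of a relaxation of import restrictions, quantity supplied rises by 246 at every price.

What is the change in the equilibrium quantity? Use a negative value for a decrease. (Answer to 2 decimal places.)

+494.00

Before the shock: 4282 - 4p = 4p - 702 ⇒ 4984 = 8p ⇒ p = 623, Q = 1790.
The shock moves the curves to Qd = 5024 - 4p and Qs = 4p - 456.
Equate the new curves: 5024 - 4p = 4p - 456, giving 5480 = 8p, p = 685, Q = 2284.
ΔQ = 2284 − 1790 = +494.00.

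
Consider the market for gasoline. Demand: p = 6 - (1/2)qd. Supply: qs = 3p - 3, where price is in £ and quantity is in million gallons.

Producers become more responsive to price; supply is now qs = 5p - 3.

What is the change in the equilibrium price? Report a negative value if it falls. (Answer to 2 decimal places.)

Original equilibrium: 12 - 2p = 3p - 3 gives 15 = 5p, so p = 3 and q = 6.
The new curves are qd = 12 - 2p (demand) and qs = 5p - 3 (supply).
Clearing the new market: 12 - 2p = 5p - 3, so p = 15/7 ≈ 2.1429 and q = 54/7 ≈ 7.7143.
Δp = 2.1429 − 3 = -0.86.

-0.86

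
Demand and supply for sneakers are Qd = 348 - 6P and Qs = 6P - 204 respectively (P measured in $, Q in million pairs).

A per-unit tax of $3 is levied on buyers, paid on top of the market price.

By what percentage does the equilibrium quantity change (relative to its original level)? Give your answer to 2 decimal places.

Original equilibrium: 348 - 6P = 6P - 204 gives 552 = 12P, so P = 46 and Q = 72.
Since buyers pay the price plus the tax, the effective demand curve becomes Qd = 330 - 6P.
Clearing the new market: 330 - 6P = 6P - 204, so P = 44.5 and Q = 63.
%ΔQ = (63 − 72) / 72 × 100 = -12.50%.

-12.50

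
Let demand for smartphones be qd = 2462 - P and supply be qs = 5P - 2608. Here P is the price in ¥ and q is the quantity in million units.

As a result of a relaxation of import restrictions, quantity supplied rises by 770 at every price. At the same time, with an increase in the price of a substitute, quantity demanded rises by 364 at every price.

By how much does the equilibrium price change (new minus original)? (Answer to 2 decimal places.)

-67.67

Original equilibrium: 2462 - P = 5P - 2608 gives 5070 = 6P, so P = 845 and q = 1617.
The shock moves the curves to qd = 2826 - P and qs = 5P - 1838.
Clearing the new market: 2826 - P = 5P - 1838, so P = 2332/3 ≈ 777.3333 and q = 6146/3 ≈ 2048.6667.
ΔP = 777.3333 − 845 = -67.67.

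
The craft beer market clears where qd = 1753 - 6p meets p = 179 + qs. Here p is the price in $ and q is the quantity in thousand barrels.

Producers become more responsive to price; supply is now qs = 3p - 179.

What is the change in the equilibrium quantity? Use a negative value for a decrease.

+368

Original equilibrium: 1753 - 6p = p - 179 gives 1932 = 7p, so p = 276 and q = 97.
With the change applied: demand qd = 1753 - 6p, supply qs = 3p - 179.
New equilibrium: 1753 - 6p = 3p - 179 ⇒ 1932 = 9p ⇒ p = 644/3 ≈ 214.6667, q = 465.
Δq = 465 − 97 = +368.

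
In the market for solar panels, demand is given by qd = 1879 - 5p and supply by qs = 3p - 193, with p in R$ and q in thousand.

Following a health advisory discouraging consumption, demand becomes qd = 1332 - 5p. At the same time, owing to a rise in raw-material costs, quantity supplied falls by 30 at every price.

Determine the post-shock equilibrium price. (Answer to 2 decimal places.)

194.38

Initially, 1879 - 5p = 3p - 193, so 2072 = 8p and p = 259, q = 584.
The new curves are qd = 1332 - 5p (demand) and qs = 3p - 223 (supply).
New equilibrium: 1332 - 5p = 3p - 223 ⇒ 1555 = 8p ⇒ p = 194.375, q = 360.125.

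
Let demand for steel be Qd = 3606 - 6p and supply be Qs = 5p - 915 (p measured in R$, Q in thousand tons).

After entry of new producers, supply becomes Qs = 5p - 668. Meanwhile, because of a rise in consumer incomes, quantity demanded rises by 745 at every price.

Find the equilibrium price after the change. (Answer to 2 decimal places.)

Initially, 3606 - 6p = 5p - 915, so 4521 = 11p and p = 411, Q = 1140.
With the change applied: demand Qd = 4351 - 6p, supply Qs = 5p - 668.
New equilibrium: 4351 - 6p = 5p - 668 ⇒ 5019 = 11p ⇒ p = 5019/11 ≈ 456.2727, Q = 17747/11 ≈ 1613.3636.

456.27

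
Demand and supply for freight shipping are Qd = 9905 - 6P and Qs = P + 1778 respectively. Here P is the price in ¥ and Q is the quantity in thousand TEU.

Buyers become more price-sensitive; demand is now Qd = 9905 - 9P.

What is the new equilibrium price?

Before the shock: 9905 - 6P = P + 1778 ⇒ 8127 = 7P ⇒ P = 1161, Q = 2939.
After the shift, demand is Qd = 9905 - 9P and supply is Qs = P + 1778.
New equilibrium: 9905 - 9P = P + 1778 ⇒ 8127 = 10P ⇒ P = 812.7, Q = 2590.7.

812.7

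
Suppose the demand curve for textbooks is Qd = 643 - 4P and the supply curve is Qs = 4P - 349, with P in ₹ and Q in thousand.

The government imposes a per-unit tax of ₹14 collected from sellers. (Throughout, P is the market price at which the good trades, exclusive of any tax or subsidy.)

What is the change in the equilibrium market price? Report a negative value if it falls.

Original equilibrium: 643 - 4P = 4P - 349 gives 992 = 8P, so P = 124 and Q = 147.
Since sellers keep the price net of the tax, the effective supply curve becomes Qs = 4P - 405.
Setting them equal: 643 - 4P = 4P - 405 → 1048 = 8P, so P = 131 and Q = 119.
ΔP = 131 − 124 = +7.

+7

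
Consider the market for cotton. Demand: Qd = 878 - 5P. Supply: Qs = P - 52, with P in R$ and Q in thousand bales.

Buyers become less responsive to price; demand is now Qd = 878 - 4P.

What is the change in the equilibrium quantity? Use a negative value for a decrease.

+31

Before the shock: 878 - 5P = P - 52 ⇒ 930 = 6P ⇒ P = 155, Q = 103.
With the change applied: demand Qd = 878 - 4P, supply Qs = P - 52.
Equate the new curves: 878 - 4P = P - 52, giving 930 = 5P, P = 186, Q = 134.
ΔQ = 134 − 103 = +31.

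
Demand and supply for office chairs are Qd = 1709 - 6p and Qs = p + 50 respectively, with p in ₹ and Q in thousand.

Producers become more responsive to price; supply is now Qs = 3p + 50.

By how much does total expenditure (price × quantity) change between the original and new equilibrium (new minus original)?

Before the shock: 1709 - 6p = p + 50 ⇒ 1659 = 7p ⇒ p = 237, Q = 287.
With the change applied: demand Qd = 1709 - 6p, supply Qs = 3p + 50.
Clearing the new market: 1709 - 6p = 3p + 50, so p = 553/3 ≈ 184.3333 and Q = 603.
Expenditure moves from 237×287 = 68019 to 184.3333×603 = 111153; change = +43134.

+43134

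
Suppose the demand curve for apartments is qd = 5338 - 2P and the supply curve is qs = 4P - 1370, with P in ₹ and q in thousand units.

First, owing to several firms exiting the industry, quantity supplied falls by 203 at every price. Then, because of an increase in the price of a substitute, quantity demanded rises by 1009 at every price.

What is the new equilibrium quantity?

3707

Original equilibrium: 5338 - 2P = 4P - 1370 gives 6708 = 6P, so P = 1118 and q = 3102.
The new curves are qd = 6347 - 2P (demand) and qs = 4P - 1573 (supply).
New equilibrium: 6347 - 2P = 4P - 1573 ⇒ 7920 = 6P ⇒ P = 1320, q = 3707.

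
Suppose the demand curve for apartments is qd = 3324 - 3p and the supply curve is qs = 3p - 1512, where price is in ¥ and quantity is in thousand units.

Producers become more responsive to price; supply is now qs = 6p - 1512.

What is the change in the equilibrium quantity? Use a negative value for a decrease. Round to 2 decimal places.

Solve the original market: 3324 - 3p = 3p - 1512, hence p = 806 and q = 906.
The new curves are qd = 3324 - 3p (demand) and qs = 6p - 1512 (supply).
New equilibrium: 3324 - 3p = 6p - 1512 ⇒ 4836 = 9p ⇒ p = 1612/3 ≈ 537.3333, q = 1712.
Δq = 1712 − 906 = +806.00.

+806.00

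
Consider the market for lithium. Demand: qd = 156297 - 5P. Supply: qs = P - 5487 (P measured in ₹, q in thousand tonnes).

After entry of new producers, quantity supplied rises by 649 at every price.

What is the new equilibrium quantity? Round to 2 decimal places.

22017.83

Original equilibrium: 156297 - 5P = P - 5487 gives 161784 = 6P, so P = 26964 and q = 21477.
The shock moves the curves to qd = 156297 - 5P and qs = P - 4838.
Equate the new curves: 156297 - 5P = P - 4838, giving 161135 = 6P, P = 161135/6 ≈ 26855.8333, q = 132107/6 ≈ 22017.8333.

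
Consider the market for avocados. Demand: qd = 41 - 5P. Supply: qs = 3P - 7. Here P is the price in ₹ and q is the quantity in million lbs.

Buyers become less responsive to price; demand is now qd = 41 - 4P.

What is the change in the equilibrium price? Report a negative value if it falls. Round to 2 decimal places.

+0.86

Original equilibrium: 41 - 5P = 3P - 7 gives 48 = 8P, so P = 6 and q = 11.
The shock moves the curves to qd = 41 - 4P and qs = 3P - 7.
Clearing the new market: 41 - 4P = 3P - 7, so P = 48/7 ≈ 6.8571 and q = 95/7 ≈ 13.5714.
ΔP = 6.8571 − 6 = +0.86.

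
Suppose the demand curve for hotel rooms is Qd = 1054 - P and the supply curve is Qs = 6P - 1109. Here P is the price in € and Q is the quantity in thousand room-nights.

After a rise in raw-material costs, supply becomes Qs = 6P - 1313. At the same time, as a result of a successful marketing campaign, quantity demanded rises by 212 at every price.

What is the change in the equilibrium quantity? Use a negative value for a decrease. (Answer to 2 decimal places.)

Solve the original market: 1054 - P = 6P - 1109, hence P = 309 and Q = 745.
With the change applied: demand Qd = 1266 - P, supply Qs = 6P - 1313.
Clearing the new market: 1266 - P = 6P - 1313, so P = 2579/7 ≈ 368.4286 and Q = 6283/7 ≈ 897.5714.
ΔQ = 897.5714 − 745 = +152.57.

+152.57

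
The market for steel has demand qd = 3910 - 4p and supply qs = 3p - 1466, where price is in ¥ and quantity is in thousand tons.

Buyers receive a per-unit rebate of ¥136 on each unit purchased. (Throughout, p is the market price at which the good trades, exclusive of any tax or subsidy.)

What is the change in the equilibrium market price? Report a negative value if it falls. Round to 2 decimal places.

+77.71

Before the shock: 3910 - 4p = 3p - 1466 ⇒ 5376 = 7p ⇒ p = 768, q = 838.
Since buyers' out-of-pocket price is the market price minus the rebate, the effective demand curve becomes qd = 4454 - 4p.
Setting them equal: 4454 - 4p = 3p - 1466 → 5920 = 7p, so p = 5920/7 ≈ 845.7143 and q = 7498/7 ≈ 1071.1429.
Δp = 845.7143 − 768 = +77.71.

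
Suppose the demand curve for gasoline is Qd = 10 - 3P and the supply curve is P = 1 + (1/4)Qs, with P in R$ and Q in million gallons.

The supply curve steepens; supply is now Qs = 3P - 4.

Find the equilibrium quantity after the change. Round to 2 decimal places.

Before the shock: 10 - 3P = 4P - 4 ⇒ 14 = 7P ⇒ P = 2, Q = 4.
After the shift, demand is Qd = 10 - 3P and supply is Qs = 3P - 4.
Setting them equal: 10 - 3P = 3P - 4 → 14 = 6P, so P = 7/3 ≈ 2.3333 and Q = 3.

3.00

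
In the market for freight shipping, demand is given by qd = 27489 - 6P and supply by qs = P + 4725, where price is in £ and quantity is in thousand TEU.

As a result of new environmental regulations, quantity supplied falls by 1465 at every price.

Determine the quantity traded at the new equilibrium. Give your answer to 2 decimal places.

6721.29

Original equilibrium: 27489 - 6P = P + 4725 gives 22764 = 7P, so P = 3252 and q = 7977.
After the shift, demand is qd = 27489 - 6P and supply is qs = P + 3260.
Setting them equal: 27489 - 6P = P + 3260 → 24229 = 7P, so P = 24229/7 ≈ 3461.2857 and q = 47049/7 ≈ 6721.2857.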